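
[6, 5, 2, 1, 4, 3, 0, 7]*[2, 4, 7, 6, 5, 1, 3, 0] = [3, 1, 7, 4, 5, 6, 2, 0]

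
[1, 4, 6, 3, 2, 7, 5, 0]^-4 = [2, 6, 7, 3, 5, 1, 0, 4]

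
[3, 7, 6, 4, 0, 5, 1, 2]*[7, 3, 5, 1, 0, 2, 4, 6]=[1, 6, 4, 0, 7, 2, 3, 5]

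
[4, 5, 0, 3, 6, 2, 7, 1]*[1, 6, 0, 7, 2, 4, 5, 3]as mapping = [0→2, 1→4, 2→1, 3→7, 4→5, 5→0, 6→3, 7→6]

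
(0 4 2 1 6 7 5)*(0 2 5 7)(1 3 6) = (0 4 5 2 3 6)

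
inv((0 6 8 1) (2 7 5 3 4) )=(0 1 8 6) (2 4 3 5 7) 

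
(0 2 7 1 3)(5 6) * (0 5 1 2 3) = (0 3 5 6 1)(2 7)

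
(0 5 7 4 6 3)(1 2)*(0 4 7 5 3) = (0 3 4 6)(1 2)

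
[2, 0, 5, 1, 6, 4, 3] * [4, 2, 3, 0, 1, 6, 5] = [3, 4, 6, 2, 5, 1, 0]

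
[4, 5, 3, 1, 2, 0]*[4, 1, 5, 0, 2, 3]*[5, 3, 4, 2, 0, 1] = [4, 2, 5, 3, 1, 0]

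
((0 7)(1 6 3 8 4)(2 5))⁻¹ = (0 7)(1 4 8 3 6)(2 5)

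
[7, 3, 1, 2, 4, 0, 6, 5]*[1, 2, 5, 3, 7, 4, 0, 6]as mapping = [0→6, 1→3, 2→2, 3→5, 4→7, 5→1, 6→0, 7→4]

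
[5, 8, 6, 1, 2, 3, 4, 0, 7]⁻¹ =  [7, 3, 4, 5, 6, 0, 2, 8, 1]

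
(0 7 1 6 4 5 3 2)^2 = (0 1 4 3)(2 7 6 5)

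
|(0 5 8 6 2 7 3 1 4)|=9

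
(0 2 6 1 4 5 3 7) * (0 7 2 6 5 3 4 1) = (0 6)(2 5 4 3)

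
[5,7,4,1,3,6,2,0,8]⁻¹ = [7,3,6,4,2,0,5,1,8]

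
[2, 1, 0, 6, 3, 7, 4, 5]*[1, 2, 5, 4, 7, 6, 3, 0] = [5, 2, 1, 3, 4, 0, 7, 6]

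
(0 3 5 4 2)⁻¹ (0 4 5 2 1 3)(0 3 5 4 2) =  (0 1 5 3 2 4)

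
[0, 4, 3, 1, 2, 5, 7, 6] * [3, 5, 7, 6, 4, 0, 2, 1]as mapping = [0→3, 1→4, 2→6, 3→5, 4→7, 5→0, 6→1, 7→2]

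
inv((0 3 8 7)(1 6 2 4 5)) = (0 7 8 3)(1 5 4 2 6)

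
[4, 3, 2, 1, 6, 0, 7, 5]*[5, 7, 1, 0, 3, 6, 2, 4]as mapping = [0→3, 1→0, 2→1, 3→7, 4→2, 5→5, 6→4, 7→6]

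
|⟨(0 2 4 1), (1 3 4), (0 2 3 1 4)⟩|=120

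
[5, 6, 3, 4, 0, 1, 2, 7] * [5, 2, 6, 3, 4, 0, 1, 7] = [0, 1, 3, 4, 5, 2, 6, 7] 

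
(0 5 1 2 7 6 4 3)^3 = (0 2 4 5 7 3 1 6)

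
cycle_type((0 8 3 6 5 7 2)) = 7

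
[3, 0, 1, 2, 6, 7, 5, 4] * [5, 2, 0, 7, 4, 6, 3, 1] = [7, 5, 2, 0, 3, 1, 6, 4]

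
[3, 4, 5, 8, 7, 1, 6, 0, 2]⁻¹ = [7, 5, 8, 0, 1, 2, 6, 4, 3]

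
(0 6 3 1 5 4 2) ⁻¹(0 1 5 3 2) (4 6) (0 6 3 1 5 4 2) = (0 6 5 4 1) (2 3) 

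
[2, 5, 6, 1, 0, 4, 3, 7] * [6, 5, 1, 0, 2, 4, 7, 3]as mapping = [0→1, 1→4, 2→7, 3→5, 4→6, 5→2, 6→0, 7→3]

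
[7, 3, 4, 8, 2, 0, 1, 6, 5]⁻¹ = [5, 6, 4, 1, 2, 8, 7, 0, 3]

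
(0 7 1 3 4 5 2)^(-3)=(0 4 7 5 1 2 3)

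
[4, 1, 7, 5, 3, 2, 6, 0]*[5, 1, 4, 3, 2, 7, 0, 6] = [2, 1, 6, 7, 3, 4, 0, 5]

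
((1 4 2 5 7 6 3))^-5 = (1 2 7 3 4 5 6)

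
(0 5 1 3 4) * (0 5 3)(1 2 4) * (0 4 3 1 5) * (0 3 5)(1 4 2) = (0 4 3)(1 2 5)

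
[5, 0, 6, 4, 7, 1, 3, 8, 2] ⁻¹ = [1, 5, 8, 6, 3, 0, 2, 4, 7] 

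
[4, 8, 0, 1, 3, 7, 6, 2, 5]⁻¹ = [2, 3, 7, 4, 0, 8, 6, 5, 1]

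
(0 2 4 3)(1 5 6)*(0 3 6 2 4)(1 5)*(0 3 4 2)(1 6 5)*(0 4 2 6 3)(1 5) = (0 6 5 4 1 3 2)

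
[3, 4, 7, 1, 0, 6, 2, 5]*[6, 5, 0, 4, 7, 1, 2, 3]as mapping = [0→4, 1→7, 2→3, 3→5, 4→6, 5→2, 6→0, 7→1]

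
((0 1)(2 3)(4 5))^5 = (0 1)(2 3)(4 5)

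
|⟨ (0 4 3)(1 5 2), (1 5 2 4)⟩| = 120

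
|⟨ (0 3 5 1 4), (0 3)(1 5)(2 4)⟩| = 120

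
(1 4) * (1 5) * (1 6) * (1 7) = (1 4 5 6 7)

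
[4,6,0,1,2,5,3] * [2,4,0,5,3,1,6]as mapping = [0→3,1→6,2→2,3→4,4→0,5→1,6→5]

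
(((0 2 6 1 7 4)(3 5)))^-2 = (0 7 6)(1 2 4)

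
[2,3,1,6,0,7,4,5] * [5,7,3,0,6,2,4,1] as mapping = [0→3,1→0,2→7,3→4,4→5,5→1,6→6,7→2] 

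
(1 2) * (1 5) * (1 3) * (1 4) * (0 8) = (0 8)(1 2 5 3 4)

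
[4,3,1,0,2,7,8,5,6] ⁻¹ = [3,2,4,1,0,7,8,5,6] 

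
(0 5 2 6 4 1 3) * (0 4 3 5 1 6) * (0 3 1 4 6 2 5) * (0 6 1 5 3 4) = (1 6 5 3) (2 4) 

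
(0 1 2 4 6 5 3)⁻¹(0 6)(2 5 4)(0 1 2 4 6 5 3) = (1 5)(3 6 4)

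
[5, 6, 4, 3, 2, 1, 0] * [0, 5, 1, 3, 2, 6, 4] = [6, 4, 2, 3, 1, 5, 0]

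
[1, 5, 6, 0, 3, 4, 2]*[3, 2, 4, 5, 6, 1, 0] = [2, 1, 0, 3, 5, 6, 4]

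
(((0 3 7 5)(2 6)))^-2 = (0 7)(3 5)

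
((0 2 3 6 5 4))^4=(0 5 3)(2 4 6)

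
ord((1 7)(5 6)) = 2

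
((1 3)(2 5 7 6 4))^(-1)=(1 3)(2 4 6 7 5)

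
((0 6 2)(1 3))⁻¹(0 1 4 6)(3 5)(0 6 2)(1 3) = (1 5)(2 6 3 4)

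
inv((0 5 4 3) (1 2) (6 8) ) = (0 3 4 5) (1 2) (6 8) 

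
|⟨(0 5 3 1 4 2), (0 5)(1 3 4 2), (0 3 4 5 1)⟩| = 720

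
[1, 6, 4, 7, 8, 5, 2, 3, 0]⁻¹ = [8, 0, 6, 7, 2, 5, 1, 3, 4]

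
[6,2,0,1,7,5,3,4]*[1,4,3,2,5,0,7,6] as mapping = [0→7,1→3,2→1,3→4,4→6,5→0,6→2,7→5] 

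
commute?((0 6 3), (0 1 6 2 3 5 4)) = no:(0 6 3)*(0 1 6 2 3 5 4) = (0 2 3 1 6 5 4), (0 1 6 2 3 5 4)*(0 6 3) = (0 1 3 5 4 6 2)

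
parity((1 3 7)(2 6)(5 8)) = even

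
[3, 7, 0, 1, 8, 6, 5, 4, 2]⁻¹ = [2, 3, 8, 0, 7, 6, 5, 1, 4]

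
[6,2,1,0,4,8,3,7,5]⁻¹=[3,2,1,6,4,8,0,7,5]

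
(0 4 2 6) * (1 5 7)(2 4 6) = (0 6)(1 5 7)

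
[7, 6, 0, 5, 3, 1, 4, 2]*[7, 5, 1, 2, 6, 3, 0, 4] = [4, 0, 7, 3, 2, 5, 6, 1]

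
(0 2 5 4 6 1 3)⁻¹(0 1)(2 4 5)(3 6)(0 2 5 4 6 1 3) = (0 1)(2 3)(4 5 6)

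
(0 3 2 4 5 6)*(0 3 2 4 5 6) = (0 2 5)(3 4 6)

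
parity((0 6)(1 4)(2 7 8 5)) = odd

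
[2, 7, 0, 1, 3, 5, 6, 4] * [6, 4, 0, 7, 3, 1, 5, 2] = [0, 2, 6, 4, 7, 1, 5, 3]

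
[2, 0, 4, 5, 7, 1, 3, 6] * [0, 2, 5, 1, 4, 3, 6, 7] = [5, 0, 4, 3, 7, 2, 1, 6]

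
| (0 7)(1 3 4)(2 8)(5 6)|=6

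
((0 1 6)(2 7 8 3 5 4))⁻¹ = (0 6 1)(2 4 5 3 8 7)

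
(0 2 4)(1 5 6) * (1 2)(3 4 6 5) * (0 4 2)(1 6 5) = (0 6)(1 3 2 5)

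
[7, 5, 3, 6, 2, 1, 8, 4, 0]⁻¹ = [8, 5, 4, 2, 7, 1, 3, 0, 6]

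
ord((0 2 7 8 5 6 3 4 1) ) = 9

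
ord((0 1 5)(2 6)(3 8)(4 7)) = 6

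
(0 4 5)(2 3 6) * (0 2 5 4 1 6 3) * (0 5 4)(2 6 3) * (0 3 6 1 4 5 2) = (0 4 3)(1 6 5)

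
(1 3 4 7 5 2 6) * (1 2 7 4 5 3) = (2 6)(3 5 7)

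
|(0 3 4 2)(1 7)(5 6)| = 4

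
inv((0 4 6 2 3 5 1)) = (0 1 5 3 2 6 4)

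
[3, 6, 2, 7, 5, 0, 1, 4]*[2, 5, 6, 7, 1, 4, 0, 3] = [7, 0, 6, 3, 4, 2, 5, 1]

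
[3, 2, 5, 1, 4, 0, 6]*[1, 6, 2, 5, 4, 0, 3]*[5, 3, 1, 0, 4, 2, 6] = [2, 1, 5, 6, 4, 3, 0]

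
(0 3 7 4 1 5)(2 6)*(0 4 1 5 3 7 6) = (0 7 1 3 6 2)(4 5)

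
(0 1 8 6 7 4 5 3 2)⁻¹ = (0 2 3 5 4 7 6 8 1)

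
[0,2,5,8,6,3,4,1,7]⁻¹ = [0,7,1,5,6,2,4,8,3]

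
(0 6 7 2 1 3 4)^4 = (0 1 6 3 7 4 2)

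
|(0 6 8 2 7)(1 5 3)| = 15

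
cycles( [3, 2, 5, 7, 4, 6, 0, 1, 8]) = (0 3 7 1 2 5 6)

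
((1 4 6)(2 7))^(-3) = (2 7)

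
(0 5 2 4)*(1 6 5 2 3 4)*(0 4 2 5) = (0 5 3 2 1 6)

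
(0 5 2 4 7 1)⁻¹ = (0 1 7 4 2 5)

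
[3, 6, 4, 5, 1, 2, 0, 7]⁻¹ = [6, 4, 5, 0, 2, 3, 1, 7]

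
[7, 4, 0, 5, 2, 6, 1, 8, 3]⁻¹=[2, 6, 4, 8, 1, 3, 5, 0, 7]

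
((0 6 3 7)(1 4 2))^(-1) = (0 7 3 6)(1 2 4)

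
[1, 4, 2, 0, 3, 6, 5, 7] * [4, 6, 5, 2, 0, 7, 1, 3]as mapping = [0→6, 1→0, 2→5, 3→4, 4→2, 5→1, 6→7, 7→3]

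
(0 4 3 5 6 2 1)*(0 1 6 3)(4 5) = (0 5 3 4)(2 6)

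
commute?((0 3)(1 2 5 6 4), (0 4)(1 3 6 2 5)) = no:(0 3)(1 2 5 6 4)*(0 4)(1 3 6 2 5) = (0 6)(1 5 2)(3 4), (0 4)(1 3 6 2 5)*(0 3)(1 2 5 6 4) = (0 1)(2 6 5)(3 4)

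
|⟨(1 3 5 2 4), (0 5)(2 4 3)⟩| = 720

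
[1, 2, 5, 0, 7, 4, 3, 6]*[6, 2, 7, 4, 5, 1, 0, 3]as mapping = [0→2, 1→7, 2→1, 3→6, 4→3, 5→5, 6→4, 7→0]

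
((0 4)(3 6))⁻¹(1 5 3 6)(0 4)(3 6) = (1 5 6 3)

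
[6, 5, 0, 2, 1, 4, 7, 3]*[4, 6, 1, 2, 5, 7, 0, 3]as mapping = [0→0, 1→7, 2→4, 3→1, 4→6, 5→5, 6→3, 7→2]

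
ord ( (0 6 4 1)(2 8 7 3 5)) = 20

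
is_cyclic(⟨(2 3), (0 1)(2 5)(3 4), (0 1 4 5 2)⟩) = no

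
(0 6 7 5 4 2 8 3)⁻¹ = (0 3 8 2 4 5 7 6)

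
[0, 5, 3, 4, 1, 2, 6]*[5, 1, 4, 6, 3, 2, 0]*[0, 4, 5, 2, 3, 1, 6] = [1, 5, 6, 2, 4, 3, 0]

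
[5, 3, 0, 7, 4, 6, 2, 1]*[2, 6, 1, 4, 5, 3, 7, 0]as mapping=[0→3, 1→4, 2→2, 3→0, 4→5, 5→7, 6→1, 7→6]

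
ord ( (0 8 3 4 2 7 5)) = 7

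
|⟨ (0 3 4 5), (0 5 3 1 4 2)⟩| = 720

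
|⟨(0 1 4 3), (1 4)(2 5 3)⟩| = 720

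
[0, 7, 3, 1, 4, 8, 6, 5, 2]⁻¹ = [0, 3, 8, 2, 4, 7, 6, 1, 5]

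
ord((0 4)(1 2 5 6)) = 4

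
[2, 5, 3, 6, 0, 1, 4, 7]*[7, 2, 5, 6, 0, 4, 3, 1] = [5, 4, 6, 3, 7, 2, 0, 1]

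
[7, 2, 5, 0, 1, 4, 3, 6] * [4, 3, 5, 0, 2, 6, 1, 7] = [7, 5, 6, 4, 3, 2, 0, 1]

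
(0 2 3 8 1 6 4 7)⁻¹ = (0 7 4 6 1 8 3 2)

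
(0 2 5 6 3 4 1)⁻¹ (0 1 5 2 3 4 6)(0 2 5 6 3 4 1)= (0 6 5 4 1 3 2)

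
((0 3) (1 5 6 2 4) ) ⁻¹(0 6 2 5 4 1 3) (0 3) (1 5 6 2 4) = (0 3 2 4 6 1 5) 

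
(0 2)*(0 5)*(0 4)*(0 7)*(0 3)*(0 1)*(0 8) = (0 2 5 4 7 3 1 8)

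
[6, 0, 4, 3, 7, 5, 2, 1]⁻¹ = [1, 7, 6, 3, 2, 5, 0, 4]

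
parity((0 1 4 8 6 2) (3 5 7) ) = odd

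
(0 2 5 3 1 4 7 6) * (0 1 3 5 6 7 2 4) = (0 4 2 6 1)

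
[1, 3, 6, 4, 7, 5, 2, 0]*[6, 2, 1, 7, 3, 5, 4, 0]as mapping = [0→2, 1→7, 2→4, 3→3, 4→0, 5→5, 6→1, 7→6]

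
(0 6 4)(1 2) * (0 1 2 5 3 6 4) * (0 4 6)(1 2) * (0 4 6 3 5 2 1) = (0 3 4 1 2)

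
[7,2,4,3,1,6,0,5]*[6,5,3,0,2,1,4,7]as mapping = [0→7,1→3,2→2,3→0,4→5,5→4,6→6,7→1]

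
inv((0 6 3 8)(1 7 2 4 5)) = (0 8 3 6)(1 5 4 2 7)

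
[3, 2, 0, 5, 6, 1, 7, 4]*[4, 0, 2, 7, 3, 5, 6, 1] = [7, 2, 4, 5, 6, 0, 1, 3]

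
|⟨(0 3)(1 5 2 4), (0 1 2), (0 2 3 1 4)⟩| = 360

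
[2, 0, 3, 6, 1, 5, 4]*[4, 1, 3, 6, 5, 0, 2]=[3, 4, 6, 2, 1, 0, 5]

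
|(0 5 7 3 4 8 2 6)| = 8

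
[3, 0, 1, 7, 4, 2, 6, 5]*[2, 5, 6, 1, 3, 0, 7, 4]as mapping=[0→1, 1→2, 2→5, 3→4, 4→3, 5→6, 6→7, 7→0]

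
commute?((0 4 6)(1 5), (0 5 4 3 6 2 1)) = no:(0 4 6)(1 5)*(0 5 4 3 6 2 1) = (0 3 6 5)(1 4 2), (0 5 4 3 6 2 1)*(0 4 6)(1 5) = (0 1 4 3)(2 5 6)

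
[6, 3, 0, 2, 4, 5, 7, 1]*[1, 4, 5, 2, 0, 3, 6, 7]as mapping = [0→6, 1→2, 2→1, 3→5, 4→0, 5→3, 6→7, 7→4]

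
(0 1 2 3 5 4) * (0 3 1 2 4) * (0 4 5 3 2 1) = (0 1 5 4 2)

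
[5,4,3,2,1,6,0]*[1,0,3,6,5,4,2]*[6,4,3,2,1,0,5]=[1,0,5,2,6,3,4]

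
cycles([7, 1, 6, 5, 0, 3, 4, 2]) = (0 7 2 6 4)(3 5)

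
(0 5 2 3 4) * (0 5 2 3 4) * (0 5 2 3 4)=(0 3 5 4 2)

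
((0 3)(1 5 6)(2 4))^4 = (1 5 6)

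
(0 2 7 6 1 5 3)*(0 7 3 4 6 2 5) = (0 5 4 6 1)(2 3 7)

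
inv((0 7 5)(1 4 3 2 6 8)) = (0 5 7)(1 8 6 2 3 4)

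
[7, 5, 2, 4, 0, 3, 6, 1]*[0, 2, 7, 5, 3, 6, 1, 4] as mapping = [0→4, 1→6, 2→7, 3→3, 4→0, 5→5, 6→1, 7→2] 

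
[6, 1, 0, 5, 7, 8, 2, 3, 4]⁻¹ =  [2, 1, 6, 7, 8, 3, 0, 4, 5]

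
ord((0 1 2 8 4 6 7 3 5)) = 9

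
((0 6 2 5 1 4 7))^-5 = (0 2 1 7 6 5 4)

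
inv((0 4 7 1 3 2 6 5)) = (0 5 6 2 3 1 7 4)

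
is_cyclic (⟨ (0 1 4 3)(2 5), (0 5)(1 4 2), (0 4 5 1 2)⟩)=no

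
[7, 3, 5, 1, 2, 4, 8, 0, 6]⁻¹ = [7, 3, 4, 1, 5, 2, 8, 0, 6]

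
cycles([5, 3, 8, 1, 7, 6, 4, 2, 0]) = (0 5 6 4 7 2 8)(1 3)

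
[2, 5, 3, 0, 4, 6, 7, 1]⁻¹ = [3, 7, 0, 2, 4, 1, 5, 6]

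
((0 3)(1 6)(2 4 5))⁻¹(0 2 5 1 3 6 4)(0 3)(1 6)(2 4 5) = (0 1 5 3 4 2 6)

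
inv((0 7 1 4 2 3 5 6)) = (0 6 5 3 2 4 1 7)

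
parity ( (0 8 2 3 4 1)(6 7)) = even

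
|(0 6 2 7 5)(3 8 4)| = 15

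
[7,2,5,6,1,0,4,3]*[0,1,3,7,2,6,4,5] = [5,3,6,4,1,0,2,7]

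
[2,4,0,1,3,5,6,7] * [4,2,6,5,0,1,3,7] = [6,0,4,2,5,1,3,7]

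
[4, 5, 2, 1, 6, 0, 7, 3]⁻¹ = [5, 3, 2, 7, 0, 1, 4, 6]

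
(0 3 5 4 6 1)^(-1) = (0 1 6 4 5 3)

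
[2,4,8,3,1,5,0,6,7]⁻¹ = [6,4,0,3,1,5,7,8,2]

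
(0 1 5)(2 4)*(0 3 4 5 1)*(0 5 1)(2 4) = (0 5 3 2 1)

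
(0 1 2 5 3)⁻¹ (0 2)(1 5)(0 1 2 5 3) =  (1 5)(2 3)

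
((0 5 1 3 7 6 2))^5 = (0 6 3 5 2 7 1)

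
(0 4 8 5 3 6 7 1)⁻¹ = (0 1 7 6 3 5 8 4)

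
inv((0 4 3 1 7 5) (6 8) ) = (0 5 7 1 3 4) (6 8) 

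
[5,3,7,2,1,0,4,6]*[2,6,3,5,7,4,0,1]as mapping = [0→4,1→5,2→1,3→3,4→6,5→2,6→7,7→0]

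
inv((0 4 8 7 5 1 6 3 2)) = (0 2 3 6 1 5 7 8 4)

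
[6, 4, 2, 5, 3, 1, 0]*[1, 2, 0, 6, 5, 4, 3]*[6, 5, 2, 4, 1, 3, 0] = [4, 3, 6, 1, 0, 2, 5] 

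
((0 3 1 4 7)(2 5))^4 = (0 7 4 1 3)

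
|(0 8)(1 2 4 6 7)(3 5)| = 10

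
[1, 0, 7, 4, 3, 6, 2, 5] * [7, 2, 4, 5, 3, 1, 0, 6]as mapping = [0→2, 1→7, 2→6, 3→3, 4→5, 5→0, 6→4, 7→1]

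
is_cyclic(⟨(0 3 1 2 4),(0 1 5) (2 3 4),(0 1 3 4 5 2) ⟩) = no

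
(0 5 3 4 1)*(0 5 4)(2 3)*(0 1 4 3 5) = (0 3 1)(2 5)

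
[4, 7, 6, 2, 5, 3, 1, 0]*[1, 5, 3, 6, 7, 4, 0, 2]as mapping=[0→7, 1→2, 2→0, 3→3, 4→4, 5→6, 6→5, 7→1]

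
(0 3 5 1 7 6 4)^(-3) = (0 7 3 6 5 4 1)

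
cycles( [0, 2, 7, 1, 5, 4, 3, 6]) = (1 2 7 6 3)(4 5)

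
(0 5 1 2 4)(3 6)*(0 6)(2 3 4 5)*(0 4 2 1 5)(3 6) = (0 1 6 2)(3 4)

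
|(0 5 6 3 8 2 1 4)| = 8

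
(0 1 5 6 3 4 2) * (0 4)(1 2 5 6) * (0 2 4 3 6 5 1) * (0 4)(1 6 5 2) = (1 2 3)(4 6 5)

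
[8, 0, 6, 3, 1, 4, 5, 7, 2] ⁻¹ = [1, 4, 8, 3, 5, 6, 2, 7, 0] 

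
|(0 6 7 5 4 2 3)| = 7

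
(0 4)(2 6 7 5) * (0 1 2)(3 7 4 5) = (0 5)(1 2 6 4)(3 7)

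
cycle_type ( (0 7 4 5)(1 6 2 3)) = 4^2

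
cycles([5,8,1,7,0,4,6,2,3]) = (0 5 4)(1 8 3 7 2)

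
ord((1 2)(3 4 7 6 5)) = 10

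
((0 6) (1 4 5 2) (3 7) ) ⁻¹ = (0 6) (1 2 5 4) (3 7) 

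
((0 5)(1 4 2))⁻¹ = (0 5)(1 2 4)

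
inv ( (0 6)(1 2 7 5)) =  (0 6)(1 5 7 2)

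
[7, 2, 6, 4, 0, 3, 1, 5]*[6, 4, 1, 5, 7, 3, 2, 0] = [0, 1, 2, 7, 6, 5, 4, 3]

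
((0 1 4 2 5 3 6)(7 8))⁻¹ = (0 6 3 5 2 4 1)(7 8)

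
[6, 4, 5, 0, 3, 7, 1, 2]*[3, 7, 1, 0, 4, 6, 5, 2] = [5, 4, 6, 3, 0, 2, 7, 1]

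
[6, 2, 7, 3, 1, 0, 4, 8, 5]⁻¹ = [5, 4, 1, 3, 6, 8, 0, 2, 7]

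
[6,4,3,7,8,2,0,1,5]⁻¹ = [6,7,5,2,1,8,0,3,4]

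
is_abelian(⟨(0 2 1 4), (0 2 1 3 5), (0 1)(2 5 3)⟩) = no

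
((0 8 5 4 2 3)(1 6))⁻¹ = (0 3 2 4 5 8)(1 6)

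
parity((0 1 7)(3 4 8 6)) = odd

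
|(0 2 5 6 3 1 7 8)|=8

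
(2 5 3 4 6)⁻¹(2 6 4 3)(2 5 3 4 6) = (2 6 4 5)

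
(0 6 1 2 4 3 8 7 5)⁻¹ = (0 5 7 8 3 4 2 1 6)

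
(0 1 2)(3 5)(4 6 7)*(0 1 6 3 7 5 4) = (0 6 5 7)(1 2)(3 4)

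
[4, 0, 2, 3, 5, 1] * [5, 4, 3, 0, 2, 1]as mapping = [0→2, 1→5, 2→3, 3→0, 4→1, 5→4]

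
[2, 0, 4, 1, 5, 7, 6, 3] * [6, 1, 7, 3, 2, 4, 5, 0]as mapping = [0→7, 1→6, 2→2, 3→1, 4→4, 5→0, 6→5, 7→3]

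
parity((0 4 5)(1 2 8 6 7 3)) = odd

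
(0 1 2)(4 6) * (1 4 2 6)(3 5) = (0 4 1 6 2)(3 5)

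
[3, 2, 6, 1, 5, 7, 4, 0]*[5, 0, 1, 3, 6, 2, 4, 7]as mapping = [0→3, 1→1, 2→4, 3→0, 4→2, 5→7, 6→6, 7→5]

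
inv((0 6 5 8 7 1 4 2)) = (0 2 4 1 7 8 5 6)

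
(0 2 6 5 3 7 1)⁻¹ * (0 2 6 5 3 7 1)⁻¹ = (0 7 5 2 1 3 6)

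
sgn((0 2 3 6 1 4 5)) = 1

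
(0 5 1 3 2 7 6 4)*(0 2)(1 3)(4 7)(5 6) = (0 6 7 5 3)(2 4)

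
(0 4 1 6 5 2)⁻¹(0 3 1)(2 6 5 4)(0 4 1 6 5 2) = (0 5 2 1)(3 6 4)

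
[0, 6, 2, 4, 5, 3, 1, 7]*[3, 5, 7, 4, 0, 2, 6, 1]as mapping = [0→3, 1→6, 2→7, 3→0, 4→2, 5→4, 6→5, 7→1]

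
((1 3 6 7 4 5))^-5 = (1 3 6 7 4 5)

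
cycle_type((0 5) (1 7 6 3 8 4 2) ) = 2.7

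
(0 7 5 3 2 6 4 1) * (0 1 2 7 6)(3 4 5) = (0 6 5 4 2)(3 7)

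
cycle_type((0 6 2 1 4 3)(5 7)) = 2.6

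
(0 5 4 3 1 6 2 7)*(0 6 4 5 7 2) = (0 7 6)(1 4 3)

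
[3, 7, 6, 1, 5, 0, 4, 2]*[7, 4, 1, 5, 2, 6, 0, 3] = [5, 3, 0, 4, 6, 7, 2, 1]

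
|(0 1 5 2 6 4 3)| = 7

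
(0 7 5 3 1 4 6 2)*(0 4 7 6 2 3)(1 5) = (0 6 3 5)(1 7)(2 4)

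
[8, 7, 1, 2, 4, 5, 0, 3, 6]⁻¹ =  [6, 2, 3, 7, 4, 5, 8, 1, 0]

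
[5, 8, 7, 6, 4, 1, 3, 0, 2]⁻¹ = [7, 5, 8, 6, 4, 0, 3, 2, 1]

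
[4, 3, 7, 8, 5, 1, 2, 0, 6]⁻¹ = [7, 5, 6, 1, 0, 4, 8, 2, 3]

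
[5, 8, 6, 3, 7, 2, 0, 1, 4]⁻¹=[6, 7, 5, 3, 8, 0, 2, 4, 1]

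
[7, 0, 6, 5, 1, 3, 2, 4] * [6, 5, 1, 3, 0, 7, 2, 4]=[4, 6, 2, 7, 5, 3, 1, 0]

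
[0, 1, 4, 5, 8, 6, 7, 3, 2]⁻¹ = [0, 1, 8, 7, 2, 3, 5, 6, 4]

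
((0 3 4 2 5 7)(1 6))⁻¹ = (0 7 5 2 4 3)(1 6)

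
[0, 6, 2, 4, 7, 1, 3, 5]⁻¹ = [0, 5, 2, 6, 3, 7, 1, 4]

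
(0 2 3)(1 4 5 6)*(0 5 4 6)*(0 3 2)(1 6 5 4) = (1 5 3 4)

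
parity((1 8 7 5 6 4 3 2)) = odd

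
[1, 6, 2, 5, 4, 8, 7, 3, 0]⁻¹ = [8, 0, 2, 7, 4, 3, 1, 6, 5]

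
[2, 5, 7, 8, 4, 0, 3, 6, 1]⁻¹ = [5, 8, 0, 6, 4, 1, 7, 2, 3]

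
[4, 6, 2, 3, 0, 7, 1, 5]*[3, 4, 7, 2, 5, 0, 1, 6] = [5, 1, 7, 2, 3, 6, 4, 0]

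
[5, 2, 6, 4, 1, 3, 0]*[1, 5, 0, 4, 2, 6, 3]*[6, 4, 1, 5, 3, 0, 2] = [2, 6, 5, 1, 0, 3, 4]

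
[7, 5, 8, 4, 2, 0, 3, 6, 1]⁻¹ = [5, 8, 4, 6, 3, 1, 7, 0, 2]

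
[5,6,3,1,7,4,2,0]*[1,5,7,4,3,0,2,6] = [0,2,4,5,6,3,7,1]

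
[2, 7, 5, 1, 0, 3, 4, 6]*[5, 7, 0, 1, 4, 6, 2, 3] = [0, 3, 6, 7, 5, 1, 4, 2]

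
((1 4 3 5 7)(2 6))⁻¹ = (1 7 5 3 4)(2 6)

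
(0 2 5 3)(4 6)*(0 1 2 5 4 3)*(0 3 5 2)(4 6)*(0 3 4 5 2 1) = (0 1 3)(2 6)(4 5)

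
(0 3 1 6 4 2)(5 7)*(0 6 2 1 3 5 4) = (0 5 7 4 1 2 6)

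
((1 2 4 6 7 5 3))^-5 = (1 4 7 3 2 6 5)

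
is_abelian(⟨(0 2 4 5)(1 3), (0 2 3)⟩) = no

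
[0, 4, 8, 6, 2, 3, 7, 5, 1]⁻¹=[0, 8, 4, 5, 1, 7, 3, 6, 2]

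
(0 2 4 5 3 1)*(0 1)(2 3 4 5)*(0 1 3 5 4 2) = (0 5 2 4)(1 3)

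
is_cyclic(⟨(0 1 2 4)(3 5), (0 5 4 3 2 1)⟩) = no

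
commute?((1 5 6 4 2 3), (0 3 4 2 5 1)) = no:(1 5 6 4 2 3) * (0 3 4 2 5 1) = (0 3)(2 4 5 6), (0 3 4 2 5 1) * (1 5 6 4 2 3) = (0 1)(2 6 4 3)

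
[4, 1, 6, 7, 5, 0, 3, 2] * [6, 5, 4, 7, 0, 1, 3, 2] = [0, 5, 3, 2, 1, 6, 7, 4]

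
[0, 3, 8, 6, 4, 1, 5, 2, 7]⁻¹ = [0, 5, 7, 1, 4, 6, 3, 8, 2]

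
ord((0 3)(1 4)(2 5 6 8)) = 4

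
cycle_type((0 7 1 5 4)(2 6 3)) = 3.5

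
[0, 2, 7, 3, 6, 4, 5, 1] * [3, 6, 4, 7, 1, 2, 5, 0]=[3, 4, 0, 7, 5, 1, 2, 6]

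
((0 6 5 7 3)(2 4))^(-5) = (2 4)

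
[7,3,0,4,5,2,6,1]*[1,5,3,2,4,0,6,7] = [7,2,1,4,0,3,6,5]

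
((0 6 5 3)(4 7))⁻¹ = (0 3 5 6)(4 7)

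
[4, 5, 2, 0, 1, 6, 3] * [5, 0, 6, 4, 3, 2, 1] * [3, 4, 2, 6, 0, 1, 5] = [6, 2, 5, 1, 3, 4, 0]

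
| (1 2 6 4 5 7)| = 6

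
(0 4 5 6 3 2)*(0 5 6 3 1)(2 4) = (0 2 5 3 4 6 1)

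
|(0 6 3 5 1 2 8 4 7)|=9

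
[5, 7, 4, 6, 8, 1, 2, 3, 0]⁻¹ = [8, 5, 6, 7, 2, 0, 3, 1, 4]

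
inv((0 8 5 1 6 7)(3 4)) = (0 7 6 1 5 8)(3 4)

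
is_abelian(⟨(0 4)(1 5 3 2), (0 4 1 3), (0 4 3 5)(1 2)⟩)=no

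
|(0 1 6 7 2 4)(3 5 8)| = 6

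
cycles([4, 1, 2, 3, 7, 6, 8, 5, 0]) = (0 4 7 5 6 8)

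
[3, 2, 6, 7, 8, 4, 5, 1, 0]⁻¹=[8, 7, 1, 0, 5, 6, 2, 3, 4]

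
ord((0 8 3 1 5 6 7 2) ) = 8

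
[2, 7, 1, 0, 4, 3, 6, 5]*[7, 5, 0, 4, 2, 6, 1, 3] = [0, 3, 5, 7, 2, 4, 1, 6]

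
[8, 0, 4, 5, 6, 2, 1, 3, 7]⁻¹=[1, 6, 5, 7, 2, 3, 4, 8, 0]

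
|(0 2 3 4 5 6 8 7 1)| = 9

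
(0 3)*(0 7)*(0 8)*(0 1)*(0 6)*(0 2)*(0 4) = (0 3 7 8 1 6 2 4)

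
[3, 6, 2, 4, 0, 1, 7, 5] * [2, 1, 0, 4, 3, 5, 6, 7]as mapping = [0→4, 1→6, 2→0, 3→3, 4→2, 5→1, 6→7, 7→5]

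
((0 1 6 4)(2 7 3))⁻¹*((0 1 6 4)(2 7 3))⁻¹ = (0 6)(1 4)(2 7 3)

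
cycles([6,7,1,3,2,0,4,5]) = (0 6 4 2 1 7 5)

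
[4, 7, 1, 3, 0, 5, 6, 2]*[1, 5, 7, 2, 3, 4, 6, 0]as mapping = [0→3, 1→0, 2→5, 3→2, 4→1, 5→4, 6→6, 7→7]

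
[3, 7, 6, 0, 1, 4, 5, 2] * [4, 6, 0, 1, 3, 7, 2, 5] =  [1, 5, 2, 4, 6, 3, 7, 0] 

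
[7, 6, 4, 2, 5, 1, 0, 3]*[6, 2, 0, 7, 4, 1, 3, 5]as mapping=[0→5, 1→3, 2→4, 3→0, 4→1, 5→2, 6→6, 7→7]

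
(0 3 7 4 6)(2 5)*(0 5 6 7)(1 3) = (0 1 3)(2 6 5)(4 7)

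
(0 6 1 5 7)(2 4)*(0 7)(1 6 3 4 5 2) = (0 3 4 1 2 5)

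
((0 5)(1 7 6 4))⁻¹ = (0 5)(1 4 6 7)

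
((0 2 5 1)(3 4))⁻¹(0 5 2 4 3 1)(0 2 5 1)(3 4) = (0 2 1 5 3 4)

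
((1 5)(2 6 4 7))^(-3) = (1 5)(2 6 4 7)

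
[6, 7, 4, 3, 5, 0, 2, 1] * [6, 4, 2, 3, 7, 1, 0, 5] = [0, 5, 7, 3, 1, 6, 2, 4]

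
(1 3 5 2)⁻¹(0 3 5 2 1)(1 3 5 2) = (0 5 2 1 3)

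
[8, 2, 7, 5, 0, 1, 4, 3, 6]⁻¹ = [4, 5, 1, 7, 6, 3, 8, 2, 0]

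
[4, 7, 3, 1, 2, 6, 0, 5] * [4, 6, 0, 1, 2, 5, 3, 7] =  [2, 7, 1, 6, 0, 3, 4, 5]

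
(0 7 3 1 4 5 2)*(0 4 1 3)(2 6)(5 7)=(0 5 6 2 4 7)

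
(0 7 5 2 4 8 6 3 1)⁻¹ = (0 1 3 6 8 4 2 5 7)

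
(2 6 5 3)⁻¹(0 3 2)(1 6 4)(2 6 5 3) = (0 2 6)(1 5 4)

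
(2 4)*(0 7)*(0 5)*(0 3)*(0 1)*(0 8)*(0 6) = (0 7 5 3 1 8 6)(2 4)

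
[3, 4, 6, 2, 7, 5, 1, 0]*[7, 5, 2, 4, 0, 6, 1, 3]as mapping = [0→4, 1→0, 2→1, 3→2, 4→3, 5→6, 6→5, 7→7]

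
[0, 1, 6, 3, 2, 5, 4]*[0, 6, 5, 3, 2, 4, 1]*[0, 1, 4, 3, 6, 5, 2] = [0, 2, 1, 3, 5, 6, 4]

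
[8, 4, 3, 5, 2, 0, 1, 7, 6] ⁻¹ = [5, 6, 4, 2, 1, 3, 8, 7, 0] 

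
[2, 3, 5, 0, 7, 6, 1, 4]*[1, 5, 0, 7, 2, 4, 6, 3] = [0, 7, 4, 1, 3, 6, 5, 2]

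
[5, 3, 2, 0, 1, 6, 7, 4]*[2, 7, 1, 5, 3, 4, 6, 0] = [4, 5, 1, 2, 7, 6, 0, 3]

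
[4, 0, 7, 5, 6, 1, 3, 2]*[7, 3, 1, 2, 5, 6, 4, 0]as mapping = [0→5, 1→7, 2→0, 3→6, 4→4, 5→3, 6→2, 7→1]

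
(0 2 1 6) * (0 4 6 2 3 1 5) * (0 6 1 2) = (0 3 2 5 6 4 1)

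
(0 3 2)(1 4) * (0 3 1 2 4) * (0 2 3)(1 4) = (0 4 3 1 2)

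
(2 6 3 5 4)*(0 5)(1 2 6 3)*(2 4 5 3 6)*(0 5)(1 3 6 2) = (0 6 3 5)(1 4)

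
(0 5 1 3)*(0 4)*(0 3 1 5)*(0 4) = (0 4 3)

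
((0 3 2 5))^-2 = (0 2)(3 5)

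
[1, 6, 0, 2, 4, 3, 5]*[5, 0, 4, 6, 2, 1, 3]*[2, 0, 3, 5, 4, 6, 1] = [2, 5, 6, 4, 3, 1, 0]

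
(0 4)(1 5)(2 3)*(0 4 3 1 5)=(0 3 2 1)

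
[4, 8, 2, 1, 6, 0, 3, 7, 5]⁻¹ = [5, 3, 2, 6, 0, 8, 4, 7, 1]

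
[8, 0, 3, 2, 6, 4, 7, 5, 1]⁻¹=[1, 8, 3, 2, 5, 7, 4, 6, 0]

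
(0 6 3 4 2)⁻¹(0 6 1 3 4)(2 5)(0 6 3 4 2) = (0 5)(1 4 2 6 3)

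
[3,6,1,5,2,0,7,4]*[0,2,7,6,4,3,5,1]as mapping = [0→6,1→5,2→2,3→3,4→7,5→0,6→1,7→4]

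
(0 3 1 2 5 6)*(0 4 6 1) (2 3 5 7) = (0 5 1 3) (2 7) (4 6) 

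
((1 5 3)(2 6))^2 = (1 3 5)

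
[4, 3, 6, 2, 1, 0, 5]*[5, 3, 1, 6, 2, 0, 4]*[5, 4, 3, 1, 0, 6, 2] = [3, 2, 0, 4, 1, 6, 5]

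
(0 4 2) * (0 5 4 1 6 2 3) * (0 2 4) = (0 1 6 4 3 2 5) 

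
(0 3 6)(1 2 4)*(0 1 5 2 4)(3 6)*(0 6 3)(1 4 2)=(0 3)(1 2 6 4 5)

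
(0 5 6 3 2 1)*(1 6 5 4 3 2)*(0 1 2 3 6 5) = (0 4 6 3 2 5)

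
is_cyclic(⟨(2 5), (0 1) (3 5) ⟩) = no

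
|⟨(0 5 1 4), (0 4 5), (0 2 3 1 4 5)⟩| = 720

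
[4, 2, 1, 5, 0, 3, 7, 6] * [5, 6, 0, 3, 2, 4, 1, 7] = [2, 0, 6, 4, 5, 3, 7, 1] 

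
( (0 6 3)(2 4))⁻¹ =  (0 3 6)(2 4)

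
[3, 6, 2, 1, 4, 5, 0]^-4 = [0, 1, 2, 3, 4, 5, 6]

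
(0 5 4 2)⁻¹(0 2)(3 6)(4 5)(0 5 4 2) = (0 5)(2 4)(3 6)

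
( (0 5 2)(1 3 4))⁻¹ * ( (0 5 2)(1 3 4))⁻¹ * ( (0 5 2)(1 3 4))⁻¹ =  ()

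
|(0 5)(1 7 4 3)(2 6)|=4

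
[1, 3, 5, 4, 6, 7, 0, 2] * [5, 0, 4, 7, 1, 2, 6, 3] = [0, 7, 2, 1, 6, 3, 5, 4]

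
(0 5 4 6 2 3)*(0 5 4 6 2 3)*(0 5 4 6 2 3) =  (0 6)(2 5)(3 4)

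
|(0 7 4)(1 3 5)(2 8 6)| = 3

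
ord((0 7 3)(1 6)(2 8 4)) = 6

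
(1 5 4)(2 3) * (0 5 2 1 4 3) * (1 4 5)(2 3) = (0 1 3 4 5 2)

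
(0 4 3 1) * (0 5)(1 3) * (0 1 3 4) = (1 5)(3 4)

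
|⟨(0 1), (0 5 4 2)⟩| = 120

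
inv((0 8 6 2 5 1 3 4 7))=(0 7 4 3 1 5 2 6 8)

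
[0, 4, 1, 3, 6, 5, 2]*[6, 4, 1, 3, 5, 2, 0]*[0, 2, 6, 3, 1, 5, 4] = [4, 5, 1, 3, 0, 6, 2]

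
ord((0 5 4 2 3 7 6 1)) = 8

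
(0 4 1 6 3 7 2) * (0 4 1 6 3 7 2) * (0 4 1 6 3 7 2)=(0 6 2 1 7 4 3)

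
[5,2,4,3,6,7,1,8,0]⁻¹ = [8,6,1,3,2,0,4,5,7]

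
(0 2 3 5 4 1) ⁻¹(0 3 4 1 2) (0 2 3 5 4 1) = (0 3 2 5 1) 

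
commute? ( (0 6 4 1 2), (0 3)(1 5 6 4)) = no: (0 6 4 1 2)*(0 3)(1 5 6 4) = (0 4 5 6 1 2 3), (0 3)(1 5 6 4)*(0 6 4 1 2) = (0 3 6 1 5 4 2)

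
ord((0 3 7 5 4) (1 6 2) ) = 15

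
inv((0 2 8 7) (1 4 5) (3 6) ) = (0 7 8 2) (1 5 4) (3 6) 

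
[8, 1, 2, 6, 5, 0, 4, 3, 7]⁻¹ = [5, 1, 2, 7, 6, 4, 3, 8, 0]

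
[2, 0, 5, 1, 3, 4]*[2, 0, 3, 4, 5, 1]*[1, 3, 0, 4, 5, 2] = [4, 0, 3, 1, 5, 2]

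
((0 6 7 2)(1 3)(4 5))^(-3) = (0 6 7 2)(1 3)(4 5)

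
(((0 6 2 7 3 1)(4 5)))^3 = (0 7)(1 2)(3 6)(4 5)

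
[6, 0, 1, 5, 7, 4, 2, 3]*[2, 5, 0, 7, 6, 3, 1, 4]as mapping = [0→1, 1→2, 2→5, 3→3, 4→4, 5→6, 6→0, 7→7]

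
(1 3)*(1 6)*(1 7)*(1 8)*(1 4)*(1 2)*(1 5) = (1 3 6 7 8 4 2 5)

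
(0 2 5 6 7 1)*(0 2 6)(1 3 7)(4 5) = (0 6 1 2 4 5)(3 7)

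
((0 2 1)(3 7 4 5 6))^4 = (0 2 1)(3 6 5 4 7)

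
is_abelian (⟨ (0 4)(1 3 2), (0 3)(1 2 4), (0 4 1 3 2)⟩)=no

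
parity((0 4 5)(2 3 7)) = even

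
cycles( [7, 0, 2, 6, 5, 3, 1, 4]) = (0 7 4 5 3 6 1) 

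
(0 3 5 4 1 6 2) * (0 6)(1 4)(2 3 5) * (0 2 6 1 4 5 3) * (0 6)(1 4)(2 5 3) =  (0 2 4 3)(1 5)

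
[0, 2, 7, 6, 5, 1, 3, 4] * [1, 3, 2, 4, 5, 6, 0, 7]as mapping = [0→1, 1→2, 2→7, 3→0, 4→6, 5→3, 6→4, 7→5]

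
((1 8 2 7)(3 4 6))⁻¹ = (1 7 2 8)(3 6 4)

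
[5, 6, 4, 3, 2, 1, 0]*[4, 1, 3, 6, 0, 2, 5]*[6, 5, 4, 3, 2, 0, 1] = [4, 0, 6, 1, 3, 5, 2]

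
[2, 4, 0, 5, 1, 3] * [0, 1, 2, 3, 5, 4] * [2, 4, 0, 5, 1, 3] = [0, 3, 2, 1, 4, 5]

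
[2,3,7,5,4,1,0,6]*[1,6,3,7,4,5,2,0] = [3,7,0,5,4,6,1,2]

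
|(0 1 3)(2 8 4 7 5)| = 15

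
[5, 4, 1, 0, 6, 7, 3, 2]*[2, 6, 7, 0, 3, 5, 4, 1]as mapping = [0→5, 1→3, 2→6, 3→2, 4→4, 5→1, 6→0, 7→7]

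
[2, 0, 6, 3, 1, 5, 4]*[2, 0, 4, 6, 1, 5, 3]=[4, 2, 3, 6, 0, 5, 1]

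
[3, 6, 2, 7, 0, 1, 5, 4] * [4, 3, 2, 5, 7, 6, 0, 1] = [5, 0, 2, 1, 4, 3, 6, 7]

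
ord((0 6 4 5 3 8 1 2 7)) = 9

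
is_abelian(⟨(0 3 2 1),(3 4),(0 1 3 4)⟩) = no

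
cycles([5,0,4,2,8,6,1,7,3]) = (0 5 6 1)(2 4 8 3)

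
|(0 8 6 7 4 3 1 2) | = 8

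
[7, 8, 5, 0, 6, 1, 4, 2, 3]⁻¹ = [3, 5, 7, 8, 6, 2, 4, 0, 1]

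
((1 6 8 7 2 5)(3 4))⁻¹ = (1 5 2 7 8 6)(3 4)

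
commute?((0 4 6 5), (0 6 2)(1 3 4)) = no:(0 4 6 5)*(0 6 2)(1 3 4) = (0 1 3 4 2)(5 6), (0 6 2)(1 3 4)*(0 4 6 5) = (0 5)(1 3 6 2 4)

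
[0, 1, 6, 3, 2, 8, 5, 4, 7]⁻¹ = [0, 1, 4, 3, 7, 6, 2, 8, 5]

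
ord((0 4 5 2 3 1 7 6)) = 8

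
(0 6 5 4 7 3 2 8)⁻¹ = (0 8 2 3 7 4 5 6)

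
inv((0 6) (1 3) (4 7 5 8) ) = (0 6) (1 3) (4 8 5 7) 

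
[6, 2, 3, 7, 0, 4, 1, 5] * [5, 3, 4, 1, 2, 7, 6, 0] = [6, 4, 1, 0, 5, 2, 3, 7] 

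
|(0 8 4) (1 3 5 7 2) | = 15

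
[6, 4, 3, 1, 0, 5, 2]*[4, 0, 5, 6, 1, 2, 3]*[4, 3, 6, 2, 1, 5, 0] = [2, 3, 0, 4, 1, 6, 5]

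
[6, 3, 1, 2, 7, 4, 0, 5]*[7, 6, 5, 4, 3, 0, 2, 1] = [2, 4, 6, 5, 1, 3, 7, 0] 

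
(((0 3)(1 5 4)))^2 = (1 4 5)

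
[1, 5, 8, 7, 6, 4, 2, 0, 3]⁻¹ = [7, 0, 6, 8, 5, 1, 4, 3, 2]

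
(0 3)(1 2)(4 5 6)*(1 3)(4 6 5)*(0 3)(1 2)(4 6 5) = (0 2)(4 6 5)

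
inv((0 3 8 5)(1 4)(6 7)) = (0 5 8 3)(1 4)(6 7)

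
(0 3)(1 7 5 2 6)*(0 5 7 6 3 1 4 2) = (0 1 6 4 2 3 5)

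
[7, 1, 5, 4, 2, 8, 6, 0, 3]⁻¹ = [7, 1, 4, 8, 3, 2, 6, 0, 5]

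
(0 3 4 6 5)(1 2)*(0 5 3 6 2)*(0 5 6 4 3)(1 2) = (0 4 1 5 6)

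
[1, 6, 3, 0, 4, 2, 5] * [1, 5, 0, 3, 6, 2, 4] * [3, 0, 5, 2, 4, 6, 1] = [6, 4, 2, 0, 1, 3, 5]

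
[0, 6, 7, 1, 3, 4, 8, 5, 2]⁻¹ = [0, 3, 8, 4, 5, 7, 1, 2, 6]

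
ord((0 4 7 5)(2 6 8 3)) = 4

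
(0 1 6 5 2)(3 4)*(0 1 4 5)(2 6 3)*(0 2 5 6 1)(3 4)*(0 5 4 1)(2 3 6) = (0 6 3 2 5)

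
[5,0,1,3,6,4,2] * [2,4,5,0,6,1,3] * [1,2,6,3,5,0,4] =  [2,6,5,1,3,4,0]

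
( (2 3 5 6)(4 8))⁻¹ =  (2 6 5 3)(4 8)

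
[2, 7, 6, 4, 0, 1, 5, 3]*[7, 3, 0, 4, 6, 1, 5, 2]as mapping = [0→0, 1→2, 2→5, 3→6, 4→7, 5→3, 6→1, 7→4]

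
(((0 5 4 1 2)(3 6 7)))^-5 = (3 6 7)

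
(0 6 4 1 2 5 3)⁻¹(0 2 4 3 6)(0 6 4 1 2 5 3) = (0 4 6 5 1)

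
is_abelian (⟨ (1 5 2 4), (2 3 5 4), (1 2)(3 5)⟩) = no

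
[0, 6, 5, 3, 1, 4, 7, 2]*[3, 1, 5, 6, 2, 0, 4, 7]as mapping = [0→3, 1→4, 2→0, 3→6, 4→1, 5→2, 6→7, 7→5]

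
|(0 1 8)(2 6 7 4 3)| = 15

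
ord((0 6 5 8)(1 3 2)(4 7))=12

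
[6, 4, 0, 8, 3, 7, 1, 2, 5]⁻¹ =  [2, 6, 7, 4, 1, 8, 0, 5, 3]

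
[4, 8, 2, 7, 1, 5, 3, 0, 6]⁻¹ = [7, 4, 2, 6, 0, 5, 8, 3, 1]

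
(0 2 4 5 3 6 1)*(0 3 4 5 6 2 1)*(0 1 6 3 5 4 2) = (0 6 1 5 2 4 3)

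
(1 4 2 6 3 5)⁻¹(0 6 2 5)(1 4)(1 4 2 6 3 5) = (0 3 6 1)(2 4)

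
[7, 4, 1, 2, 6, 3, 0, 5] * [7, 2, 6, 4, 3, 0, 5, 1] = [1, 3, 2, 6, 5, 4, 7, 0]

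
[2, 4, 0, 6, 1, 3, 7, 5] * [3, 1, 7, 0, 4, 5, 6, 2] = [7, 4, 3, 6, 1, 0, 2, 5]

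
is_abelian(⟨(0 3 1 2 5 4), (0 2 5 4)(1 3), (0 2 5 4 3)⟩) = no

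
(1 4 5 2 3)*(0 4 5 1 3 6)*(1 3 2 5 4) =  (0 1 4 3 2 6)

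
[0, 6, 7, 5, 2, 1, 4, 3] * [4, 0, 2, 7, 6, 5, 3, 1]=[4, 3, 1, 5, 2, 0, 6, 7]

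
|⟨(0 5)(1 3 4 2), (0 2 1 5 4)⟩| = 360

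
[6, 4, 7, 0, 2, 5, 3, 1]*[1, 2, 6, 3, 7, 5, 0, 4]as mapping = [0→0, 1→7, 2→4, 3→1, 4→6, 5→5, 6→3, 7→2]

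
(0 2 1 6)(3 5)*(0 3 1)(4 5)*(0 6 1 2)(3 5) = (2 6 5)(3 4)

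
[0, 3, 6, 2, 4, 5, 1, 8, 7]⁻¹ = [0, 6, 3, 1, 4, 5, 2, 8, 7]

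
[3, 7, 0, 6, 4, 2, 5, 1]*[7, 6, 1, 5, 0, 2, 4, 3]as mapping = [0→5, 1→3, 2→7, 3→4, 4→0, 5→1, 6→2, 7→6]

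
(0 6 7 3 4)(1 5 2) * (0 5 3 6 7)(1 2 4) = (0 7 6)(1 3)(4 5)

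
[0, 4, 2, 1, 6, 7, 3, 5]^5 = [0, 4, 2, 1, 6, 7, 3, 5]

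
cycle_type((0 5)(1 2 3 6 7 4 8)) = 2.7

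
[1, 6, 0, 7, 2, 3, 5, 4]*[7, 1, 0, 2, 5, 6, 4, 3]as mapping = [0→1, 1→4, 2→7, 3→3, 4→0, 5→2, 6→6, 7→5]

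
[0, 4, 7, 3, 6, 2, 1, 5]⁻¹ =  [0, 6, 5, 3, 1, 7, 4, 2]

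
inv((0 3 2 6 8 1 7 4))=(0 4 7 1 8 6 2 3)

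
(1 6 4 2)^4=()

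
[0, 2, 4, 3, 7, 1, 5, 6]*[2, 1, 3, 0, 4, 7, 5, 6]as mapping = [0→2, 1→3, 2→4, 3→0, 4→6, 5→1, 6→7, 7→5]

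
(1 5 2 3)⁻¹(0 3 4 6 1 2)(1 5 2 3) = (0 1 4 6 5 3)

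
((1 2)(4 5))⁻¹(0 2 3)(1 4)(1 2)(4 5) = (0 1 3)(2 5)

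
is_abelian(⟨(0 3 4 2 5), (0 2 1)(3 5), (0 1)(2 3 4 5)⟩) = no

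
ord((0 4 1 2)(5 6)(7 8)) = 4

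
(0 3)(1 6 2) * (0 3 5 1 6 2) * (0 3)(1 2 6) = (0 5 2 1 6 3)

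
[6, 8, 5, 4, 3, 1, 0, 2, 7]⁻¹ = [6, 5, 7, 4, 3, 2, 0, 8, 1]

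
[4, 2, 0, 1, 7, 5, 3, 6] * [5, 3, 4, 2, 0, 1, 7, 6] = [0, 4, 5, 3, 6, 1, 2, 7]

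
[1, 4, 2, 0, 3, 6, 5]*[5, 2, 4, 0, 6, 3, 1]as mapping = [0→2, 1→6, 2→4, 3→5, 4→0, 5→1, 6→3]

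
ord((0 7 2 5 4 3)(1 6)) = 6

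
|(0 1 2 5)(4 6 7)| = 12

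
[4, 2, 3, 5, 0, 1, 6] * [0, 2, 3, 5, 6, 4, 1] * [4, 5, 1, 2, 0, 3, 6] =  [6, 2, 3, 0, 4, 1, 5]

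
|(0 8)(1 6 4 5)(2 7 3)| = 12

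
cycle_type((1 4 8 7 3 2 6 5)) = 8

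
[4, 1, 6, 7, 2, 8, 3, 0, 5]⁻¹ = [7, 1, 4, 6, 0, 8, 2, 3, 5]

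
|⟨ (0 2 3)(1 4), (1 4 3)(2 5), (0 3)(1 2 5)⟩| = 720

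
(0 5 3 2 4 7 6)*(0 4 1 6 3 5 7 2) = (0 7 3)(1 6 4 2)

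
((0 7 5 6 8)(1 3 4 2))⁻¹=(0 8 6 5 7)(1 2 4 3)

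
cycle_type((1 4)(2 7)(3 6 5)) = 2^2.3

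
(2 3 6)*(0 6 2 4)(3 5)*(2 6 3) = (0 3 6 4)(2 5)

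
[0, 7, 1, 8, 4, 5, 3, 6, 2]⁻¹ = [0, 2, 8, 6, 4, 5, 7, 1, 3]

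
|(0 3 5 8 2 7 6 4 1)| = 9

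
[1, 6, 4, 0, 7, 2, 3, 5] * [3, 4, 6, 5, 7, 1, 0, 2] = [4, 0, 7, 3, 2, 6, 5, 1]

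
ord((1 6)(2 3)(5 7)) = 2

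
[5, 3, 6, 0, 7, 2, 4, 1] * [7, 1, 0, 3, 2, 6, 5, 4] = [6, 3, 5, 7, 4, 0, 2, 1]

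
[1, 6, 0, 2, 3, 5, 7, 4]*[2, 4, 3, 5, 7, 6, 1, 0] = [4, 1, 2, 3, 5, 6, 0, 7]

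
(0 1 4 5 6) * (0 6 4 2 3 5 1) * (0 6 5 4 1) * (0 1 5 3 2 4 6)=(1 4)(3 6)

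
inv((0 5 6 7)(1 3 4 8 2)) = (0 7 6 5)(1 2 8 4 3)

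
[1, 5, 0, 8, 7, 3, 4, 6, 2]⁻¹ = [2, 0, 8, 5, 6, 1, 7, 4, 3]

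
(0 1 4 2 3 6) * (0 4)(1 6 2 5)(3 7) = (0 6 4 5 1)(2 7 3)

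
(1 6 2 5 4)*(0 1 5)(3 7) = (0 1 6 2)(3 7)(4 5)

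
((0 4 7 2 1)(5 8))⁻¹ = (0 1 2 7 4)(5 8)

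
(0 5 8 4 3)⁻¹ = (0 3 4 8 5)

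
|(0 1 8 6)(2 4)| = 4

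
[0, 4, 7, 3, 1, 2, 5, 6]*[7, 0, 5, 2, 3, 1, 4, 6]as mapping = [0→7, 1→3, 2→6, 3→2, 4→0, 5→5, 6→1, 7→4]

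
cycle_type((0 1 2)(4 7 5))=3^2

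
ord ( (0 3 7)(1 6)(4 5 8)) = 6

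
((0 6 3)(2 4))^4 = (0 6 3)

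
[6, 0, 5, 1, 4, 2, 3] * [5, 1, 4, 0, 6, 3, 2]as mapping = [0→2, 1→5, 2→3, 3→1, 4→6, 5→4, 6→0]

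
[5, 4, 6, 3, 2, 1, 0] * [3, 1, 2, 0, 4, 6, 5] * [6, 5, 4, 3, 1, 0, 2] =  [2, 1, 0, 6, 4, 5, 3]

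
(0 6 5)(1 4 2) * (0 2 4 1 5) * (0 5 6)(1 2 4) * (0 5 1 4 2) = (0 5 2 6 1)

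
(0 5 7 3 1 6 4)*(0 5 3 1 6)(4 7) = (0 3 6 7 1)(4 5)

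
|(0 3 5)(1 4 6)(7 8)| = 6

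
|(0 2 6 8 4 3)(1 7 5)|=6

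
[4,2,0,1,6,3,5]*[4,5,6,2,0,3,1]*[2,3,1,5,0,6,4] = [2,4,0,6,3,1,5]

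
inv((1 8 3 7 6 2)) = (1 2 6 7 3 8)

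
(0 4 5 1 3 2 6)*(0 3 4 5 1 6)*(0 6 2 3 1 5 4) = (0 4 5 2 6 1)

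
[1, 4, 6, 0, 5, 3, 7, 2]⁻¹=[3, 0, 7, 5, 1, 4, 2, 6]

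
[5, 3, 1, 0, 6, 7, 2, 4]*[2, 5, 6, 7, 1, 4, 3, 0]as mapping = [0→4, 1→7, 2→5, 3→2, 4→3, 5→0, 6→6, 7→1]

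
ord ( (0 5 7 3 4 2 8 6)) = 8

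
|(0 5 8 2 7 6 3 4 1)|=9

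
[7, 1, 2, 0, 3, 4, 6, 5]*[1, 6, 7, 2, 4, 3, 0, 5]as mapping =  [0→5, 1→6, 2→7, 3→1, 4→2, 5→4, 6→0, 7→3]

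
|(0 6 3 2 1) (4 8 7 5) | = 20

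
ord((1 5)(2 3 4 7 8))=10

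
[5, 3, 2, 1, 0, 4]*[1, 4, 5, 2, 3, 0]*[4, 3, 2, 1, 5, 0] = [4, 2, 0, 5, 3, 1]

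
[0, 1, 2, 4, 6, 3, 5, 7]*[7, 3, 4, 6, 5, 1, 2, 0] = [7, 3, 4, 5, 2, 6, 1, 0]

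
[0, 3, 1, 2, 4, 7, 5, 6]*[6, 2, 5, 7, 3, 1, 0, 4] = [6, 7, 2, 5, 3, 4, 1, 0]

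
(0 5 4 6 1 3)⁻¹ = (0 3 1 6 4 5)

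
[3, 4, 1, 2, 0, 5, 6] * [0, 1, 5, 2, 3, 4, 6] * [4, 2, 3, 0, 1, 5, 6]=[3, 0, 2, 5, 4, 1, 6]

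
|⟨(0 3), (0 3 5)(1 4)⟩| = 12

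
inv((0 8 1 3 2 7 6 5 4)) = (0 4 5 6 7 2 3 1 8)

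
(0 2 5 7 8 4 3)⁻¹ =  (0 3 4 8 7 5 2)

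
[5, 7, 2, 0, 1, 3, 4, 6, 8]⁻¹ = [3, 4, 2, 5, 6, 0, 7, 1, 8]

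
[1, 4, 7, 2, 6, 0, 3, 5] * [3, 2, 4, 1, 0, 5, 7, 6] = [2, 0, 6, 4, 7, 3, 1, 5]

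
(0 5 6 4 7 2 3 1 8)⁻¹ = (0 8 1 3 2 7 4 6 5)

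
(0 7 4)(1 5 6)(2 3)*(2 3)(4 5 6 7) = (0 4)(1 6)(5 7)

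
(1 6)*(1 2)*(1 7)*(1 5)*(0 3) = (0 3)(1 6 2 7 5)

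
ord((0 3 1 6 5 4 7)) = 7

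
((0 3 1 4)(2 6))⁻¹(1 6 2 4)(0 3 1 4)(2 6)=(0 4 2 6)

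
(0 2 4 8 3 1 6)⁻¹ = (0 6 1 3 8 4 2)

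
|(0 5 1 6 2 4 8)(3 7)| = 14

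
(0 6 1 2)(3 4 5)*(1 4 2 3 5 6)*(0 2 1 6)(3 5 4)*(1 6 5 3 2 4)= (0 5 1 3 6 2 4)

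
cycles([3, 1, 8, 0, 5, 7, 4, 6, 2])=(0 3)(2 8)(4 5 7 6)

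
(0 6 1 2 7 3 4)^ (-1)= (0 4 3 7 2 1 6)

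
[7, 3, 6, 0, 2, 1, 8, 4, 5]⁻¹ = [3, 5, 4, 1, 7, 8, 2, 0, 6]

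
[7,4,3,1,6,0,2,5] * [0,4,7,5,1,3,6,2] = [2,1,5,4,6,0,7,3]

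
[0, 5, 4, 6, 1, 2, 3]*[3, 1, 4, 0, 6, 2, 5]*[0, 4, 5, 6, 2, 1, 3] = [6, 5, 3, 1, 4, 2, 0]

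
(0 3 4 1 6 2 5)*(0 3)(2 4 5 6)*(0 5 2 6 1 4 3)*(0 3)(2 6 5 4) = (0 4 2 1 5 3 6)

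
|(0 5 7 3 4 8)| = 6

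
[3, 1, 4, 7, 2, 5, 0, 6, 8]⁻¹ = [6, 1, 4, 0, 2, 5, 7, 3, 8]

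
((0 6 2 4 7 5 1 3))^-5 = (0 4 1 6 7 3 2 5)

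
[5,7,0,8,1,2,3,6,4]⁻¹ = [2,4,5,6,8,0,7,1,3]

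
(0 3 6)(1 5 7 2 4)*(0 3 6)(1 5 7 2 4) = (0 6 3)(1 7 4 5 2)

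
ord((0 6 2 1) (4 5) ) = 4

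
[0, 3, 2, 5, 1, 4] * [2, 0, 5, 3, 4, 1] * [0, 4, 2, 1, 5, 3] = [2, 1, 3, 4, 0, 5]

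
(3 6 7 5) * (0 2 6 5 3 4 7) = (0 2 6)(3 5 4 7)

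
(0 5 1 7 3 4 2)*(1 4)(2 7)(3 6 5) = (0 3 1 2)(4 7 6 5)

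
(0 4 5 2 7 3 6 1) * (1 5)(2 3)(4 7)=(0 7 2 4 1)(3 6 5)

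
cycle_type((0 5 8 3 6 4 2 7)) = 8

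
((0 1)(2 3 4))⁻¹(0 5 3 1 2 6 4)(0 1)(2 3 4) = (0 3 6 2 1 5 4)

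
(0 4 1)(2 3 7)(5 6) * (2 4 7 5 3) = (0 7 4 1)(3 5 6)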